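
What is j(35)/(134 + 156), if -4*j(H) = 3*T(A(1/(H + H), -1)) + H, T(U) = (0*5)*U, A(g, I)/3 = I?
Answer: -7/232 ≈ -0.030172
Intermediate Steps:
A(g, I) = 3*I
T(U) = 0 (T(U) = 0*U = 0)
j(H) = -H/4 (j(H) = -(3*0 + H)/4 = -(0 + H)/4 = -H/4)
j(35)/(134 + 156) = (-¼*35)/(134 + 156) = -35/4/290 = -35/4*1/290 = -7/232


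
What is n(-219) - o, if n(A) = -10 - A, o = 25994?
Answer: -25785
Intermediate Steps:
n(-219) - o = (-10 - 1*(-219)) - 1*25994 = (-10 + 219) - 25994 = 209 - 25994 = -25785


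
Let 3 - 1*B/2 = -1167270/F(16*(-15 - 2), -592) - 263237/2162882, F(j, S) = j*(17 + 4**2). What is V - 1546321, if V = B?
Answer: -1251052025094489/808917868 ≈ -1.5466e+6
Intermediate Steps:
F(j, S) = 33*j (F(j, S) = j*(17 + 16) = j*33 = 33*j)
B = -205338530861/808917868 (B = 6 - 2*(-1167270*1/(528*(-15 - 2)) - 263237/2162882) = 6 - 2*(-1167270/(33*(16*(-17))) - 263237*1/2162882) = 6 - 2*(-1167270/(33*(-272)) - 263237/2162882) = 6 - 2*(-1167270/(-8976) - 263237/2162882) = 6 - 2*(-1167270*(-1/8976) - 263237/2162882) = 6 - 2*(194545/1496 - 263237/2162882) = 6 - 2*210192038069/1617835736 = 6 - 210192038069/808917868 = -205338530861/808917868 ≈ -253.84)
V = -205338530861/808917868 ≈ -253.84
V - 1546321 = -205338530861/808917868 - 1546321 = -1251052025094489/808917868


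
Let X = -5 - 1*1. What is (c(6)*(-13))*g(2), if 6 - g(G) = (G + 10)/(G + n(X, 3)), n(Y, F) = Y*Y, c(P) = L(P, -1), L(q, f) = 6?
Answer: -8424/19 ≈ -443.37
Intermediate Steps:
c(P) = 6
X = -6 (X = -5 - 1 = -6)
n(Y, F) = Y**2
g(G) = 6 - (10 + G)/(36 + G) (g(G) = 6 - (G + 10)/(G + (-6)**2) = 6 - (10 + G)/(G + 36) = 6 - (10 + G)/(36 + G))
(c(6)*(-13))*g(2) = (6*(-13))*((206 + 5*2)/(36 + 2)) = -78*(206 + 10)/38 = -39*216/19 = -78*108/19 = -8424/19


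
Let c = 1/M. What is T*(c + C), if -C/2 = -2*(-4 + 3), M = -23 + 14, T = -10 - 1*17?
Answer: 111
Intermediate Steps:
T = -27 (T = -10 - 17 = -27)
M = -9
C = -4 (C = -(-4)*(-4 + 3) = -(-4)*(-1) = -2*2 = -4)
c = -1/9 (c = 1/(-9) = -1/9 ≈ -0.11111)
T*(c + C) = -27*(-1/9 - 4) = -27*(-37/9) = 111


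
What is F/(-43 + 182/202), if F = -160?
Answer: 4040/1063 ≈ 3.8006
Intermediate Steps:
F/(-43 + 182/202) = -160/(-43 + 182/202) = -160/(-43 + 182*(1/202)) = -160/(-43 + 91/101) = -160/(-4252/101) = -160*(-101/4252) = 4040/1063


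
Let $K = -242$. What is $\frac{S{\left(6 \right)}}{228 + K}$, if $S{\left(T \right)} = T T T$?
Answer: $- \frac{108}{7} \approx -15.429$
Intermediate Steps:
$S{\left(T \right)} = T^{3}$ ($S{\left(T \right)} = T^{2} T = T^{3}$)
$\frac{S{\left(6 \right)}}{228 + K} = \frac{6^{3}}{228 - 242} = \frac{216}{-14} = 216 \left(- \frac{1}{14}\right) = - \frac{108}{7}$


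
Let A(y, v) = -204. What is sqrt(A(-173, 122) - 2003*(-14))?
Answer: sqrt(27838) ≈ 166.85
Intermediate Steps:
sqrt(A(-173, 122) - 2003*(-14)) = sqrt(-204 - 2003*(-14)) = sqrt(-204 + 28042) = sqrt(27838)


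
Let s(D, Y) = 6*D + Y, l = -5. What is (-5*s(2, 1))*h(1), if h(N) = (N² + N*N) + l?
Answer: 195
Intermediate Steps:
s(D, Y) = Y + 6*D
h(N) = -5 + 2*N² (h(N) = (N² + N*N) - 5 = (N² + N²) - 5 = 2*N² - 5 = -5 + 2*N²)
(-5*s(2, 1))*h(1) = (-5*(1 + 6*2))*(-5 + 2*1²) = (-5*(1 + 12))*(-5 + 2*1) = (-5*13)*(-5 + 2) = -65*(-3) = 195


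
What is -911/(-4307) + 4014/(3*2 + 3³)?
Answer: 5772787/47377 ≈ 121.85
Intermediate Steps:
-911/(-4307) + 4014/(3*2 + 3³) = -911*(-1/4307) + 4014/(6 + 27) = 911/4307 + 4014/33 = 911/4307 + 4014*(1/33) = 911/4307 + 1338/11 = 5772787/47377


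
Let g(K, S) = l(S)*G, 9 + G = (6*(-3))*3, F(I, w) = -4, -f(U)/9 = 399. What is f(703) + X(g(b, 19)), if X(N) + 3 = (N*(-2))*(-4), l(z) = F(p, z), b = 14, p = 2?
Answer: -1578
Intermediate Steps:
f(U) = -3591 (f(U) = -9*399 = -3591)
l(z) = -4
G = -63 (G = -9 + (6*(-3))*3 = -9 - 18*3 = -9 - 54 = -63)
g(K, S) = 252 (g(K, S) = -4*(-63) = 252)
X(N) = -3 + 8*N (X(N) = -3 + (N*(-2))*(-4) = -3 - 2*N*(-4) = -3 + 8*N)
f(703) + X(g(b, 19)) = -3591 + (-3 + 8*252) = -3591 + (-3 + 2016) = -3591 + 2013 = -1578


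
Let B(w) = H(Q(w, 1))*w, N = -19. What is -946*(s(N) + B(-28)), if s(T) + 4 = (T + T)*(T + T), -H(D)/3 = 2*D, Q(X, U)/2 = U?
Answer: -1680096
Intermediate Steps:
Q(X, U) = 2*U
H(D) = -6*D
s(T) = -4 + 4*T² (s(T) = -4 + (T + T)*(T + T) = -4 + (2*T)*(2*T) = -4 + 4*T²)
B(w) = -12*w (B(w) = (-12)*w = (-6*2)*w = -12*w)
-946*(s(N) + B(-28)) = -946*((-4 + 4*(-19)²) - 12*(-28)) = -946*((-4 + 4*361) + 336) = -946*((-4 + 1444) + 336) = -946*(1440 + 336) = -946*1776 = -1680096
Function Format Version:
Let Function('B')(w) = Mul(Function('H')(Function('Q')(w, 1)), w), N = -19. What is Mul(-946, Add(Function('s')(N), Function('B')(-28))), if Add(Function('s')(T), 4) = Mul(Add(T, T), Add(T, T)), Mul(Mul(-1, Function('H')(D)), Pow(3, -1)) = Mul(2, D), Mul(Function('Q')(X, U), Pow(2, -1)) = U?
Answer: -1680096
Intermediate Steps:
Function('Q')(X, U) = Mul(2, U)
Function('H')(D) = Mul(-6, D) (Function('H')(D) = Mul(-3, Mul(2, D)) = Mul(-6, D))
Function('s')(T) = Add(-4, Mul(4, Pow(T, 2))) (Function('s')(T) = Add(-4, Mul(Add(T, T), Add(T, T))) = Add(-4, Mul(Mul(2, T), Mul(2, T))) = Add(-4, Mul(4, Pow(T, 2))))
Function('B')(w) = Mul(-12, w) (Function('B')(w) = Mul(Mul(-6, Mul(2, 1)), w) = Mul(Mul(-6, 2), w) = Mul(-12, w))
Mul(-946, Add(Function('s')(N), Function('B')(-28))) = Mul(-946, Add(Add(-4, Mul(4, Pow(-19, 2))), Mul(-12, -28))) = Mul(-946, Add(Add(-4, Mul(4, 361)), 336)) = Mul(-946, Add(Add(-4, 1444), 336)) = Mul(-946, Add(1440, 336)) = Mul(-946, 1776) = -1680096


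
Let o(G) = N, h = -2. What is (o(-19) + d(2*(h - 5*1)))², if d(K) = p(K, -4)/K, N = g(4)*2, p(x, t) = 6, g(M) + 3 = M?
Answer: 121/49 ≈ 2.4694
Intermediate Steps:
g(M) = -3 + M
N = 2 (N = (-3 + 4)*2 = 1*2 = 2)
o(G) = 2
d(K) = 6/K
(o(-19) + d(2*(h - 5*1)))² = (2 + 6/((2*(-2 - 5*1))))² = (2 + 6/((2*(-2 - 5))))² = (2 + 6/((2*(-7))))² = (2 + 6/(-14))² = (2 + 6*(-1/14))² = (2 - 3/7)² = (11/7)² = 121/49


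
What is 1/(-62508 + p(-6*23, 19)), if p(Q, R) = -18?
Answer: -1/62526 ≈ -1.5993e-5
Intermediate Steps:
1/(-62508 + p(-6*23, 19)) = 1/(-62508 - 18) = 1/(-62526) = -1/62526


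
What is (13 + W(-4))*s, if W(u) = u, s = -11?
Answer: -99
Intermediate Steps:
(13 + W(-4))*s = (13 - 4)*(-11) = 9*(-11) = -99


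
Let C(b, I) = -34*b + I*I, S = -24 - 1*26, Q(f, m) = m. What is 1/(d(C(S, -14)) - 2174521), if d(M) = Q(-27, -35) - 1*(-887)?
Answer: -1/2173669 ≈ -4.6005e-7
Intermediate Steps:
S = -50 (S = -24 - 26 = -50)
C(b, I) = I**2 - 34*b (C(b, I) = -34*b + I**2 = I**2 - 34*b)
d(M) = 852 (d(M) = -35 - 1*(-887) = -35 + 887 = 852)
1/(d(C(S, -14)) - 2174521) = 1/(852 - 2174521) = 1/(-2173669) = -1/2173669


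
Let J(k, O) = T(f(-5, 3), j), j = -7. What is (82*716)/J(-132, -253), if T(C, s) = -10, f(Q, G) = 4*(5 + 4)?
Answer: -29356/5 ≈ -5871.2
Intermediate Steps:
f(Q, G) = 36 (f(Q, G) = 4*9 = 36)
J(k, O) = -10
(82*716)/J(-132, -253) = (82*716)/(-10) = 58712*(-1/10) = -29356/5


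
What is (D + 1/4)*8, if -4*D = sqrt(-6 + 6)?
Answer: 2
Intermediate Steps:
D = 0 (D = -sqrt(-6 + 6)/4 = -sqrt(0)/4 = -1/4*0 = 0)
(D + 1/4)*8 = (0 + 1/4)*8 = (1/4)*8 = 2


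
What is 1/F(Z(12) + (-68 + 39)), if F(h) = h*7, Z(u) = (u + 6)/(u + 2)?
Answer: -1/194 ≈ -0.0051546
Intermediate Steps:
Z(u) = (6 + u)/(2 + u)
F(h) = 7*h
1/F(Z(12) + (-68 + 39)) = 1/(7*((6 + 12)/(2 + 12) + (-68 + 39))) = 1/(7*(18/14 - 29)) = 1/(7*((1/14)*18 - 29)) = 1/(7*(9/7 - 29)) = 1/(7*(-194/7)) = 1/(-194) = -1/194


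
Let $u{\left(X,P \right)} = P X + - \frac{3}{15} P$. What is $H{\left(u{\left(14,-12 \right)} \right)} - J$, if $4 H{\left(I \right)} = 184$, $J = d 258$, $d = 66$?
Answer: $-16982$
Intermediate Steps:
$J = 17028$ ($J = 66 \cdot 258 = 17028$)
$u{\left(X,P \right)} = - \frac{P}{5} + P X$ ($u{\left(X,P \right)} = P X + \left(-3\right) \frac{1}{15} P = P X - \frac{P}{5} = - \frac{P}{5} + P X$)
$H{\left(I \right)} = 46$ ($H{\left(I \right)} = \frac{1}{4} \cdot 184 = 46$)
$H{\left(u{\left(14,-12 \right)} \right)} - J = 46 - 17028 = -16982$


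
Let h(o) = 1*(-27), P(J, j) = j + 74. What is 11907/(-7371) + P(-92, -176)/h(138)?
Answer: 253/117 ≈ 2.1624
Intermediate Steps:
P(J, j) = 74 + j
h(o) = -27
11907/(-7371) + P(-92, -176)/h(138) = 11907/(-7371) + (74 - 176)/(-27) = 11907*(-1/7371) - 102*(-1/27) = -21/13 + 34/9 = 253/117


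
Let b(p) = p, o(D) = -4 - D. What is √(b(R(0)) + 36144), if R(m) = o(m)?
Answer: 2*√9035 ≈ 190.11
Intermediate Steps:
R(m) = -4 - m
√(b(R(0)) + 36144) = √((-4 - 1*0) + 36144) = √((-4 + 0) + 36144) = √(-4 + 36144) = √36140 = 2*√9035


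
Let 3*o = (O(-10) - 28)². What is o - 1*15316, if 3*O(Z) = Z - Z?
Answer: -45164/3 ≈ -15055.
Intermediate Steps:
O(Z) = 0 (O(Z) = (Z - Z)/3 = (⅓)*0 = 0)
o = 784/3 (o = (0 - 28)²/3 = (⅓)*(-28)² = (⅓)*784 = 784/3 ≈ 261.33)
o - 1*15316 = 784/3 - 1*15316 = 784/3 - 15316 = -45164/3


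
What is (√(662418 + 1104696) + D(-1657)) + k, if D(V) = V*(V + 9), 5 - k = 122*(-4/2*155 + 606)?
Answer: 2694629 + 3*√196346 ≈ 2.6960e+6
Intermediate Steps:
k = -36107 (k = 5 - 122*(-4/2*155 + 606) = 5 - 122*(-4*½*155 + 606) = 5 - 122*(-2*155 + 606) = 5 - 122*(-310 + 606) = 5 - 122*296 = 5 - 1*36112 = 5 - 36112 = -36107)
D(V) = V*(9 + V)
(√(662418 + 1104696) + D(-1657)) + k = (√(662418 + 1104696) - 1657*(9 - 1657)) - 36107 = (√1767114 - 1657*(-1648)) - 36107 = (3*√196346 + 2730736) - 36107 = (2730736 + 3*√196346) - 36107 = 2694629 + 3*√196346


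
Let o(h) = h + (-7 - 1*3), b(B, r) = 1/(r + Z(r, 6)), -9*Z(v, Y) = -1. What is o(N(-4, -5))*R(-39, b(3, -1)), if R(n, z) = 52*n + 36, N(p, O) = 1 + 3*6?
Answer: -17928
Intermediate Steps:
Z(v, Y) = ⅑ (Z(v, Y) = -⅑*(-1) = ⅑)
N(p, O) = 19 (N(p, O) = 1 + 18 = 19)
b(B, r) = 1/(⅑ + r) (b(B, r) = 1/(r + ⅑) = 1/(⅑ + r))
R(n, z) = 36 + 52*n
o(h) = -10 + h (o(h) = h + (-7 - 3) = h - 10 = -10 + h)
o(N(-4, -5))*R(-39, b(3, -1)) = (-10 + 19)*(36 + 52*(-39)) = 9*(36 - 2028) = 9*(-1992) = -17928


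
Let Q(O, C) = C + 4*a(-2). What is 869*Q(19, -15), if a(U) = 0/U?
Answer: -13035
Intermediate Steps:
a(U) = 0
Q(O, C) = C (Q(O, C) = C + 4*0 = C + 0 = C)
869*Q(19, -15) = 869*(-15) = -13035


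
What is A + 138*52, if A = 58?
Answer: 7234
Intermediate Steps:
A + 138*52 = 58 + 138*52 = 58 + 7176 = 7234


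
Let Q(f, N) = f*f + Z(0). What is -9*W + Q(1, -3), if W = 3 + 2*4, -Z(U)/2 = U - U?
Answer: -98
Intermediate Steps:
Z(U) = 0 (Z(U) = -2*(U - U) = -2*0 = 0)
Q(f, N) = f**2 (Q(f, N) = f*f + 0 = f**2 + 0 = f**2)
W = 11 (W = 3 + 8 = 11)
-9*W + Q(1, -3) = -9*11 + 1**2 = -99 + 1 = -98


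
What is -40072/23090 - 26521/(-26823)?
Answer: -231240683/309671535 ≈ -0.74673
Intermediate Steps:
-40072/23090 - 26521/(-26823) = -40072*1/23090 - 26521*(-1/26823) = -20036/11545 + 26521/26823 = -231240683/309671535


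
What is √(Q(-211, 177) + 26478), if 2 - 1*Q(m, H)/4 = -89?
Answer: √26842 ≈ 163.84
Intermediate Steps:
Q(m, H) = 364 (Q(m, H) = 8 - 4*(-89) = 8 + 356 = 364)
√(Q(-211, 177) + 26478) = √(364 + 26478) = √26842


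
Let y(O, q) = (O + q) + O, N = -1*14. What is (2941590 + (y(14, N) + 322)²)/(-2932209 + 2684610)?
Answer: -1018162/82533 ≈ -12.336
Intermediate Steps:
N = -14
y(O, q) = q + 2*O
(2941590 + (y(14, N) + 322)²)/(-2932209 + 2684610) = (2941590 + ((-14 + 2*14) + 322)²)/(-2932209 + 2684610) = (2941590 + ((-14 + 28) + 322)²)/(-247599) = (2941590 + (14 + 322)²)*(-1/247599) = (2941590 + 336²)*(-1/247599) = (2941590 + 112896)*(-1/247599) = 3054486*(-1/247599) = -1018162/82533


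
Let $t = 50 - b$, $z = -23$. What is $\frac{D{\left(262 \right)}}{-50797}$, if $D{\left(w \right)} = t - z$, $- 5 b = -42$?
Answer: $- \frac{323}{253985} \approx -0.0012717$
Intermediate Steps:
$b = \frac{42}{5}$ ($b = \left(- \frac{1}{5}\right) \left(-42\right) = \frac{42}{5} \approx 8.4$)
$t = \frac{208}{5}$ ($t = 50 - \frac{42}{5} = \frac{208}{5} \approx 41.6$)
$D{\left(w \right)} = \frac{323}{5}$ ($D{\left(w \right)} = \frac{208}{5} - -23 = \frac{208}{5} + 23 = \frac{323}{5}$)
$\frac{D{\left(262 \right)}}{-50797} = \frac{323}{5 \left(-50797\right)} = \frac{323}{5} \left(- \frac{1}{50797}\right) = - \frac{323}{253985}$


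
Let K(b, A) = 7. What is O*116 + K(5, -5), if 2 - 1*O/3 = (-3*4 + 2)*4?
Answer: 14623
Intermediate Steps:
O = 126 (O = 6 - 3*(-3*4 + 2)*4 = 6 - 3*(-12 + 2)*4 = 6 - (-30)*4 = 6 - 3*(-40) = 6 + 120 = 126)
O*116 + K(5, -5) = 126*116 + 7 = 14616 + 7 = 14623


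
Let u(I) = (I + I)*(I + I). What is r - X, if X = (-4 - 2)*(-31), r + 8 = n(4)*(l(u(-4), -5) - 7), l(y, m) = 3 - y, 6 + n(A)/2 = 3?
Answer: 214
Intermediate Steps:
n(A) = -6 (n(A) = -12 + 2*3 = -12 + 6 = -6)
u(I) = 4*I² (u(I) = (2*I)*(2*I) = 4*I²)
r = 400 (r = -8 - 6*((3 - 4*(-4)²) - 7) = -8 - 6*((3 - 4*16) - 7) = -8 - 6*((3 - 1*64) - 7) = -8 - 6*((3 - 64) - 7) = -8 - 6*(-61 - 7) = -8 - 6*(-68) = -8 + 408 = 400)
X = 186 (X = -6*(-31) = 186)
r - X = 400 - 1*186 = 400 - 186 = 214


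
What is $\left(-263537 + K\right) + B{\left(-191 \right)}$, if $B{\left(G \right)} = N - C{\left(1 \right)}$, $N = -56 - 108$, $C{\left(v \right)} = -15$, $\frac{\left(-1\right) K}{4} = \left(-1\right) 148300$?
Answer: $329514$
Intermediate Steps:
$K = 593200$ ($K = - 4 \left(\left(-1\right) 148300\right) = \left(-4\right) \left(-148300\right) = 593200$)
$N = -164$ ($N = -56 - 108 = -164$)
$B{\left(G \right)} = -149$ ($B{\left(G \right)} = -164 - -15 = -164 + 15 = -149$)
$\left(-263537 + K\right) + B{\left(-191 \right)} = \left(-263537 + 593200\right) - 149 = 329663 - 149 = 329514$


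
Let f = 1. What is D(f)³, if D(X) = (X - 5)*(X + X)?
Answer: -512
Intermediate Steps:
D(X) = 2*X*(-5 + X) (D(X) = (-5 + X)*(2*X) = 2*X*(-5 + X))
D(f)³ = (2*1*(-5 + 1))³ = (2*1*(-4))³ = (-8)³ = -512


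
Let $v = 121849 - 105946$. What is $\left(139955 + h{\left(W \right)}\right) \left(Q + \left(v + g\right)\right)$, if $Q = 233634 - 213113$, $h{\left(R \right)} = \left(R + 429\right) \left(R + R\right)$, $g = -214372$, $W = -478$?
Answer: $-33240508452$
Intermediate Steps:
$v = 15903$ ($v = 121849 - 105946 = 15903$)
$h{\left(R \right)} = 2 R \left(429 + R\right)$ ($h{\left(R \right)} = \left(429 + R\right) 2 R = 2 R \left(429 + R\right)$)
$Q = 20521$
$\left(139955 + h{\left(W \right)}\right) \left(Q + \left(v + g\right)\right) = \left(139955 + 2 \left(-478\right) \left(429 - 478\right)\right) \left(20521 + \left(15903 - 214372\right)\right) = \left(139955 + 2 \left(-478\right) \left(-49\right)\right) \left(20521 - 198469\right) = \left(139955 + 46844\right) \left(-177948\right) = 186799 \left(-177948\right) = -33240508452$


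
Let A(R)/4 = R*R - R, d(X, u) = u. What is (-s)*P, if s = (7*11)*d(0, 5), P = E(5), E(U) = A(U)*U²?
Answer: -770000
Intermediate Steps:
A(R) = -4*R + 4*R² (A(R) = 4*(R*R - R) = 4*(R² - R) = -4*R + 4*R²)
E(U) = 4*U³*(-1 + U) (E(U) = (4*U*(-1 + U))*U² = 4*U³*(-1 + U))
P = 2000 (P = 4*5³*(-1 + 5) = 4*125*4 = 2000)
s = 385 (s = (7*11)*5 = 77*5 = 385)
(-s)*P = -1*385*2000 = -385*2000 = -770000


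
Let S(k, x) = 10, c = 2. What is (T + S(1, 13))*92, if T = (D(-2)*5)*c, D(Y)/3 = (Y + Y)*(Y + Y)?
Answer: 45080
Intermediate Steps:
D(Y) = 12*Y**2 (D(Y) = 3*((Y + Y)*(Y + Y)) = 3*((2*Y)*(2*Y)) = 3*(4*Y**2) = 12*Y**2)
T = 480 (T = ((12*(-2)**2)*5)*2 = ((12*4)*5)*2 = (48*5)*2 = 240*2 = 480)
(T + S(1, 13))*92 = (480 + 10)*92 = 490*92 = 45080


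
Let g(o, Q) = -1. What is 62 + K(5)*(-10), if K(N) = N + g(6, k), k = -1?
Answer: 22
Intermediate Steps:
K(N) = -1 + N (K(N) = N - 1 = -1 + N)
62 + K(5)*(-10) = 62 + (-1 + 5)*(-10) = 62 + 4*(-10) = 62 - 40 = 22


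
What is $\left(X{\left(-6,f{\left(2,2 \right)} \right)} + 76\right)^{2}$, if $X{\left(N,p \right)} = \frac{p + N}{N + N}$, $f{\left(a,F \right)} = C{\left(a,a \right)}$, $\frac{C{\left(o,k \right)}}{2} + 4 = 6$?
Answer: $\frac{208849}{36} \approx 5801.4$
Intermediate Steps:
$C{\left(o,k \right)} = 4$ ($C{\left(o,k \right)} = -8 + 2 \cdot 6 = -8 + 12 = 4$)
$f{\left(a,F \right)} = 4$
$X{\left(N,p \right)} = \frac{N + p}{2 N}$
$\left(X{\left(-6,f{\left(2,2 \right)} \right)} + 76\right)^{2} = \left(\frac{-6 + 4}{2 \left(-6\right)} + 76\right)^{2} = \left(\frac{1}{2} \left(- \frac{1}{6}\right) \left(-2\right) + 76\right)^{2} = \left(\frac{1}{6} + 76\right)^{2} = \left(\frac{457}{6}\right)^{2} = \frac{208849}{36}$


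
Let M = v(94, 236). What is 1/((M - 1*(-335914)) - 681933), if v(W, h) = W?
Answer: -1/345925 ≈ -2.8908e-6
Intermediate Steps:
M = 94
1/((M - 1*(-335914)) - 681933) = 1/((94 - 1*(-335914)) - 681933) = 1/((94 + 335914) - 681933) = 1/(336008 - 681933) = 1/(-345925) = -1/345925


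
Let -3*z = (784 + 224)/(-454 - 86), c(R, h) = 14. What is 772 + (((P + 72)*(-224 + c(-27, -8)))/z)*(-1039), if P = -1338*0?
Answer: 25248472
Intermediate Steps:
P = 0 (P = -223*0 = 0)
z = 28/45 (z = -(784 + 224)/(3*(-454 - 86)) = -336/(-540) = -336*(-1)/540 = -1/3*(-28/15) = 28/45 ≈ 0.62222)
772 + (((P + 72)*(-224 + c(-27, -8)))/z)*(-1039) = 772 + (((0 + 72)*(-224 + 14))/(28/45))*(-1039) = 772 + ((72*(-210))*(45/28))*(-1039) = 772 - 15120*45/28*(-1039) = 772 - 24300*(-1039) = 772 + 25247700 = 25248472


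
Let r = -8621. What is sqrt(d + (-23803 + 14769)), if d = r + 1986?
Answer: 3*I*sqrt(1741) ≈ 125.18*I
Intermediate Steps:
d = -6635 (d = -8621 + 1986 = -6635)
sqrt(d + (-23803 + 14769)) = sqrt(-6635 + (-23803 + 14769)) = sqrt(-6635 - 9034) = sqrt(-15669) = 3*I*sqrt(1741)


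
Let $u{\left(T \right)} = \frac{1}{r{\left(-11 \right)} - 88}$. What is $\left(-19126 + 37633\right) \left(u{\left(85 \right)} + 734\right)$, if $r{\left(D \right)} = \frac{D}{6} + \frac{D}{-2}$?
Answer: $\frac{3436731393}{253} \approx 1.3584 \cdot 10^{7}$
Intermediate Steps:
$r{\left(D \right)} = - \frac{D}{3}$ ($r{\left(D \right)} = D \frac{1}{6} + D \left(- \frac{1}{2}\right) = \frac{D}{6} - \frac{D}{2} = - \frac{D}{3}$)
$u{\left(T \right)} = - \frac{3}{253}$ ($u{\left(T \right)} = \frac{1}{\left(- \frac{1}{3}\right) \left(-11\right) - 88} = \frac{1}{\frac{11}{3} - 88} = \frac{1}{- \frac{253}{3}} = - \frac{3}{253}$)
$\left(-19126 + 37633\right) \left(u{\left(85 \right)} + 734\right) = \left(-19126 + 37633\right) \left(- \frac{3}{253} + 734\right) = 18507 \cdot \frac{185699}{253} = \frac{3436731393}{253}$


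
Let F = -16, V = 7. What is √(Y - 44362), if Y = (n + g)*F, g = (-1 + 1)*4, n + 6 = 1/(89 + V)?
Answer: I*√1593582/6 ≈ 210.4*I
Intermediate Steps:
n = -575/96 (n = -6 + 1/(89 + 7) = -6 + 1/96 = -575/96 ≈ -5.9896)
g = 0 (g = 0*4 = 0)
Y = 575/6 (Y = (-575/96 + 0)*(-16) = -575/96*(-16) = 575/6 ≈ 95.833)
√(Y - 44362) = √(575/6 - 44362) = √(-265597/6) = I*√1593582/6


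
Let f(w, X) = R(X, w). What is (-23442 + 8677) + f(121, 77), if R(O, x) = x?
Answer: -14644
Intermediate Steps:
f(w, X) = w
(-23442 + 8677) + f(121, 77) = (-23442 + 8677) + 121 = -14765 + 121 = -14644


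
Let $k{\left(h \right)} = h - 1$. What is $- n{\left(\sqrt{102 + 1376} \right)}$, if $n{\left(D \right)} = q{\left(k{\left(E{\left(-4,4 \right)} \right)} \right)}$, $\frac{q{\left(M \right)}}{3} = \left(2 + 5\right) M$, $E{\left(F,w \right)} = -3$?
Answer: $84$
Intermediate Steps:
$k{\left(h \right)} = -1 + h$
$q{\left(M \right)} = 21 M$ ($q{\left(M \right)} = 3 \left(2 + 5\right) M = 3 \cdot 7 M = 21 M$)
$n{\left(D \right)} = -84$ ($n{\left(D \right)} = 21 \left(-1 - 3\right) = 21 \left(-4\right) = -84$)
$- n{\left(\sqrt{102 + 1376} \right)} = \left(-1\right) \left(-84\right) = 84$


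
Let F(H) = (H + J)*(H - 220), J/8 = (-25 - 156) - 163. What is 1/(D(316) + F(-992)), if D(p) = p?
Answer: 1/4538044 ≈ 2.2036e-7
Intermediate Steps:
J = -2752 (J = 8*((-25 - 156) - 163) = 8*(-181 - 163) = 8*(-344) = -2752)
F(H) = (-2752 + H)*(-220 + H) (F(H) = (H - 2752)*(H - 220) = (-2752 + H)*(-220 + H))
1/(D(316) + F(-992)) = 1/(316 + (605440 + (-992)² - 2972*(-992))) = 1/(316 + (605440 + 984064 + 2948224)) = 1/(316 + 4537728) = 1/4538044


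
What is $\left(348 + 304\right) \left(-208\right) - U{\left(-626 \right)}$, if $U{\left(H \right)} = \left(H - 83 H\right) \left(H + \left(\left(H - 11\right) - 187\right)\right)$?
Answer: $74295784$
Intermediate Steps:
$U{\left(H \right)} = - 82 H \left(-198 + 2 H\right)$ ($U{\left(H \right)} = - 82 H \left(H + \left(\left(H - 11\right) - 187\right)\right) = - 82 H \left(H + \left(\left(-11 + H\right) - 187\right)\right) = - 82 H \left(H + \left(-198 + H\right)\right) = - 82 H \left(-198 + 2 H\right)$)
$\left(348 + 304\right) \left(-208\right) - U{\left(-626 \right)} = \left(348 + 304\right) \left(-208\right) - 164 \left(-626\right) \left(99 - -626\right) = 652 \left(-208\right) - 164 \left(-626\right) \left(99 + 626\right) = -135616 - 164 \left(-626\right) 725 = -135616 - -74431400 = -135616 + 74431400 = 74295784$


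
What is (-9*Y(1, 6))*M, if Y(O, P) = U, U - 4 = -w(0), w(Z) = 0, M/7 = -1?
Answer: 252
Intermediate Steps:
M = -7 (M = 7*(-1) = -7)
U = 4 (U = 4 - 1*0 = 4 + 0 = 4)
Y(O, P) = 4
(-9*Y(1, 6))*M = -9*4*(-7) = -36*(-7) = 252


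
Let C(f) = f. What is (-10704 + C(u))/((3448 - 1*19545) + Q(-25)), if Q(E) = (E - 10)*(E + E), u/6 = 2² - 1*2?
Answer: 10692/14347 ≈ 0.74524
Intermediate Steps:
u = 12 (u = 6*(2² - 1*2) = 6*(4 - 2) = 6*2 = 12)
Q(E) = 2*E*(-10 + E) (Q(E) = (-10 + E)*(2*E) = 2*E*(-10 + E))
(-10704 + C(u))/((3448 - 1*19545) + Q(-25)) = (-10704 + 12)/((3448 - 1*19545) + 2*(-25)*(-10 - 25)) = -10692/((3448 - 19545) + 2*(-25)*(-35)) = -10692/(-16097 + 1750) = -10692/(-14347) = -10692*(-1/14347) = 10692/14347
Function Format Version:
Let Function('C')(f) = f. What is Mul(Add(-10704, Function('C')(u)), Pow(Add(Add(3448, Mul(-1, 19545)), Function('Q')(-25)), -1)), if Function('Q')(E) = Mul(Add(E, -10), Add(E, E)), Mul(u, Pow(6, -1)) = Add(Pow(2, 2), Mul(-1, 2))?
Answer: Rational(10692, 14347) ≈ 0.74524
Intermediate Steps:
u = 12 (u = Mul(6, Add(Pow(2, 2), Mul(-1, 2))) = Mul(6, Add(4, -2)) = Mul(6, 2) = 12)
Function('Q')(E) = Mul(2, E, Add(-10, E)) (Function('Q')(E) = Mul(Add(-10, E), Mul(2, E)) = Mul(2, E, Add(-10, E)))
Mul(Add(-10704, Function('C')(u)), Pow(Add(Add(3448, Mul(-1, 19545)), Function('Q')(-25)), -1)) = Mul(Add(-10704, 12), Pow(Add(Add(3448, Mul(-1, 19545)), Mul(2, -25, Add(-10, -25))), -1)) = Mul(-10692, Pow(Add(Add(3448, -19545), Mul(2, -25, -35)), -1)) = Mul(-10692, Pow(Add(-16097, 1750), -1)) = Mul(-10692, Pow(-14347, -1)) = Mul(-10692, Rational(-1, 14347)) = Rational(10692, 14347)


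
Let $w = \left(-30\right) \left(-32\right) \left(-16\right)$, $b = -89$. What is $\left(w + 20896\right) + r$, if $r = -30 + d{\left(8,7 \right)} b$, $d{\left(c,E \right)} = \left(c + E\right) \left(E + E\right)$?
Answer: $-13184$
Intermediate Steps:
$d{\left(c,E \right)} = 2 E \left(E + c\right)$ ($d{\left(c,E \right)} = \left(E + c\right) 2 E = 2 E \left(E + c\right)$)
$w = -15360$ ($w = 960 \left(-16\right) = -15360$)
$r = -18720$ ($r = -30 + 2 \cdot 7 \left(7 + 8\right) \left(-89\right) = -30 + 2 \cdot 7 \cdot 15 \left(-89\right) = -30 + 210 \left(-89\right) = -30 - 18690 = -18720$)
$\left(w + 20896\right) + r = \left(-15360 + 20896\right) - 18720 = 5536 - 18720 = -13184$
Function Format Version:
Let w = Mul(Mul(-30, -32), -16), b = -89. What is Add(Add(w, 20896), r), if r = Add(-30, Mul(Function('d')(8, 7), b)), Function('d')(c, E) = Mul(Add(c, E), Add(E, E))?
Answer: -13184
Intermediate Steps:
Function('d')(c, E) = Mul(2, E, Add(E, c)) (Function('d')(c, E) = Mul(Add(E, c), Mul(2, E)) = Mul(2, E, Add(E, c)))
w = -15360 (w = Mul(960, -16) = -15360)
r = -18720 (r = Add(-30, Mul(Mul(2, 7, Add(7, 8)), -89)) = Add(-30, Mul(Mul(2, 7, 15), -89)) = Add(-30, Mul(210, -89)) = Add(-30, -18690) = -18720)
Add(Add(w, 20896), r) = Add(Add(-15360, 20896), -18720) = Add(5536, -18720) = -13184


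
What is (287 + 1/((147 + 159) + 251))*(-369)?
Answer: -58988340/557 ≈ -1.0590e+5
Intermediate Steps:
(287 + 1/((147 + 159) + 251))*(-369) = (287 + 1/(306 + 251))*(-369) = (287 + 1/557)*(-369) = (159860/557)*(-369) = -58988340/557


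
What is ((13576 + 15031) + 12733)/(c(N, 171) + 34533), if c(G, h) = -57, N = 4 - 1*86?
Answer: 265/221 ≈ 1.1991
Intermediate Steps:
N = -82 (N = 4 - 86 = -82)
((13576 + 15031) + 12733)/(c(N, 171) + 34533) = ((13576 + 15031) + 12733)/(-57 + 34533) = (28607 + 12733)/34476 = 41340*(1/34476) = 265/221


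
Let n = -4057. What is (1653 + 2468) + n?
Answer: 64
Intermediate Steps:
(1653 + 2468) + n = (1653 + 2468) - 4057 = 4121 - 4057 = 64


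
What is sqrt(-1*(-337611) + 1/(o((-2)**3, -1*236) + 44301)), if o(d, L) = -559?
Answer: sqrt(645972248638346)/43742 ≈ 581.04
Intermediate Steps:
sqrt(-1*(-337611) + 1/(o((-2)**3, -1*236) + 44301)) = sqrt(-1*(-337611) + 1/(-559 + 44301)) = sqrt(337611 + 1/43742) = sqrt(14767780363/43742) = sqrt(645972248638346)/43742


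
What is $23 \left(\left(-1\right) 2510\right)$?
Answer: $-57730$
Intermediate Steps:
$23 \left(\left(-1\right) 2510\right) = 23 \left(-2510\right) = -57730$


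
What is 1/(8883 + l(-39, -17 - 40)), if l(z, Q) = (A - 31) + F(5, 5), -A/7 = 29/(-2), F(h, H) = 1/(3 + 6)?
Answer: 18/161165 ≈ 0.00011169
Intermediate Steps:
F(h, H) = ⅑ (F(h, H) = 1/9 = ⅑)
A = 203/2 (A = -203/(-2) = -203*(-1)/2 = -7*(-29/2) = 203/2 ≈ 101.50)
l(z, Q) = 1271/18 (l(z, Q) = (203/2 - 31) + ⅑ = 141/2 + ⅑ = 1271/18)
1/(8883 + l(-39, -17 - 40)) = 1/(8883 + 1271/18) = 1/(161165/18) = 18/161165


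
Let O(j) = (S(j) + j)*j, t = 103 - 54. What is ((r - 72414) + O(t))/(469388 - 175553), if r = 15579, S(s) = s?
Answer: -52033/293835 ≈ -0.17708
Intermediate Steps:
t = 49
O(j) = 2*j² (O(j) = (j + j)*j = (2*j)*j = 2*j²)
((r - 72414) + O(t))/(469388 - 175553) = ((15579 - 72414) + 2*49²)/(469388 - 175553) = (-56835 + 2*2401)/293835 = (-56835 + 4802)*(1/293835) = -52033*1/293835 = -52033/293835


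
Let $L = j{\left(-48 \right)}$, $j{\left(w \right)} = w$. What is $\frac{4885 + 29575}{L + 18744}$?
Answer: $\frac{8615}{4674} \approx 1.8432$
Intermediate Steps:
$L = -48$
$\frac{4885 + 29575}{L + 18744} = \frac{4885 + 29575}{-48 + 18744} = \frac{34460}{18696} = 34460 \cdot \frac{1}{18696} = \frac{8615}{4674}$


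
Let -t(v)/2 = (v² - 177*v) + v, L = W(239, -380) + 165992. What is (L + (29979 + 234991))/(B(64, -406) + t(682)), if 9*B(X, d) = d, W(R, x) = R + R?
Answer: -1941480/3106031 ≈ -0.62507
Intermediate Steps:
W(R, x) = 2*R
B(X, d) = d/9
L = 166470 (L = 2*239 + 165992 = 478 + 165992 = 166470)
t(v) = -2*v² + 352*v (t(v) = -2*((v² - 177*v) + v) = -2*(v² - 176*v) = -2*v² + 352*v)
(L + (29979 + 234991))/(B(64, -406) + t(682)) = (166470 + (29979 + 234991))/((⅑)*(-406) + 2*682*(176 - 1*682)) = (166470 + 264970)/(-406/9 + 2*682*(176 - 682)) = 431440/(-406/9 + 2*682*(-506)) = 431440/(-406/9 - 690184) = 431440/(-6212062/9) = 431440*(-9/6212062) = -1941480/3106031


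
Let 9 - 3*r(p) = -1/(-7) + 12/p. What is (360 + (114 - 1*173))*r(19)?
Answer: 47042/57 ≈ 825.30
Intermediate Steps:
r(p) = 62/21 - 4/p (r(p) = 3 - (-1/(-7) + 12/p)/3 = 3 - (-1*(-1/7) + 12/p)/3 = 3 - (1/7 + 12/p)/3 = 3 + (-1/21 - 4/p) = 62/21 - 4/p)
(360 + (114 - 1*173))*r(19) = (360 + (114 - 1*173))*(62/21 - 4/19) = (360 + (114 - 173))*(62/21 - 4*1/19) = (360 - 59)*(62/21 - 4/19) = 301*(1094/399) = 47042/57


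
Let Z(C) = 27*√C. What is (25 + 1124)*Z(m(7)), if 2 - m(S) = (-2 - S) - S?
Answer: 93069*√2 ≈ 1.3162e+5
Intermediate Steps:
m(S) = 4 + 2*S (m(S) = 2 - ((-2 - S) - S) = 2 - (-2 - 2*S) = 2 + (2 + 2*S) = 4 + 2*S)
(25 + 1124)*Z(m(7)) = (25 + 1124)*(27*√(4 + 2*7)) = 1149*(27*√(4 + 14)) = 1149*(27*√18) = 1149*(27*(3*√2)) = 1149*(81*√2) = 93069*√2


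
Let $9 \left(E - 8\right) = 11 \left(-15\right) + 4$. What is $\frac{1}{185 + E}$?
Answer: $\frac{9}{1576} \approx 0.0057107$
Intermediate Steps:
$E = - \frac{89}{9}$ ($E = 8 + \frac{11 \left(-15\right) + 4}{9} = 8 + \frac{-165 + 4}{9} = 8 + \frac{1}{9} \left(-161\right) = 8 - \frac{161}{9} = - \frac{89}{9} \approx -9.8889$)
$\frac{1}{185 + E} = \frac{1}{185 - \frac{89}{9}} = \frac{1}{\frac{1576}{9}} = \frac{9}{1576}$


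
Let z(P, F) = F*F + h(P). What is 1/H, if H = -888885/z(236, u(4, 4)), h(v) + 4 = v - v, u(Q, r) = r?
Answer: -4/296295 ≈ -1.3500e-5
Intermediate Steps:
h(v) = -4 (h(v) = -4 + (v - v) = -4 + 0 = -4)
z(P, F) = -4 + F² (z(P, F) = F*F - 4 = F² - 4 = -4 + F²)
H = -296295/4 (H = -888885/(-4 + 4²) = -888885/(-4 + 16) = -888885/12 = -888885*1/12 = -296295/4 ≈ -74074.)
1/H = 1/(-296295/4) = -4/296295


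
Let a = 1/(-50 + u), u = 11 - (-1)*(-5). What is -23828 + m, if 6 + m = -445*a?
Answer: -1048251/44 ≈ -23824.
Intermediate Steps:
u = 6 (u = 11 - 1*5 = 11 - 5 = 6)
a = -1/44 (a = 1/(-50 + 6) = 1/(-44) = -1/44 ≈ -0.022727)
m = 181/44 (m = -6 - 445*(-1/44) = -6 + 445/44 = 181/44 ≈ 4.1136)
-23828 + m = -23828 + 181/44 = -1048251/44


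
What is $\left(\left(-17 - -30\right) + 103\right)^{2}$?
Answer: $13456$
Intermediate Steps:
$\left(\left(-17 - -30\right) + 103\right)^{2} = \left(\left(-17 + 30\right) + 103\right)^{2} = \left(13 + 103\right)^{2} = 116^{2} = 13456$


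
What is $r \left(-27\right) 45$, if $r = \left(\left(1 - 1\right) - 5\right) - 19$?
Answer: $29160$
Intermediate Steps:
$r = -24$ ($r = \left(0 - 5\right) - 19 = -5 - 19 = -24$)
$r \left(-27\right) 45 = \left(-24\right) \left(-27\right) 45 = 648 \cdot 45 = 29160$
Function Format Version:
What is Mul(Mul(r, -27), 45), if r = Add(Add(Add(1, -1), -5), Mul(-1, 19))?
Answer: 29160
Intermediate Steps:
r = -24 (r = Add(Add(0, -5), -19) = Add(-5, -19) = -24)
Mul(Mul(r, -27), 45) = Mul(Mul(-24, -27), 45) = Mul(648, 45) = 29160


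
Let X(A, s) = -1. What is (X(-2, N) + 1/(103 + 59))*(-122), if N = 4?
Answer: 9821/81 ≈ 121.25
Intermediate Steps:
(X(-2, N) + 1/(103 + 59))*(-122) = (-1 + 1/(103 + 59))*(-122) = (-1 + 1/162)*(-122) = -161/162*(-122) = 9821/81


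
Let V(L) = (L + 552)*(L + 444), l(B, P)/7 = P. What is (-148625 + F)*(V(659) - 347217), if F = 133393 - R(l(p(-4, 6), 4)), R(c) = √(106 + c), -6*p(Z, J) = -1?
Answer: -15057075712 - 988516*√134 ≈ -1.5069e+10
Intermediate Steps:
p(Z, J) = ⅙ (p(Z, J) = -⅙*(-1) = ⅙)
l(B, P) = 7*P
V(L) = (444 + L)*(552 + L) (V(L) = (552 + L)*(444 + L) = (444 + L)*(552 + L))
F = 133393 - √134 (F = 133393 - √(106 + 7*4) = 133393 - √(106 + 28) = 133393 - √134 ≈ 1.3338e+5)
(-148625 + F)*(V(659) - 347217) = (-148625 + (133393 - √134))*((245088 + 659² + 996*659) - 347217) = (-15232 - √134)*((245088 + 434281 + 656364) - 347217) = (-15232 - √134)*(1335733 - 347217) = (-15232 - √134)*988516 = -15057075712 - 988516*√134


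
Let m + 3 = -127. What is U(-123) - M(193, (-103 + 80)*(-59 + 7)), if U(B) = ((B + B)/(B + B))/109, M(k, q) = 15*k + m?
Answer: -301384/109 ≈ -2765.0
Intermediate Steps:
m = -130 (m = -3 - 127 = -130)
M(k, q) = -130 + 15*k (M(k, q) = 15*k - 130 = -130 + 15*k)
U(B) = 1/109 (U(B) = ((2*B)/((2*B)))*(1/109) = ((2*B)*(1/(2*B)))*(1/109) = 1*(1/109) = 1/109)
U(-123) - M(193, (-103 + 80)*(-59 + 7)) = 1/109 - (-130 + 15*193) = 1/109 - (-130 + 2895) = 1/109 - 1*2765 = 1/109 - 2765 = -301384/109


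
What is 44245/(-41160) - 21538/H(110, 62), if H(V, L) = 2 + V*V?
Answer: -15799523/5534648 ≈ -2.8547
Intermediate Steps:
H(V, L) = 2 + V²
44245/(-41160) - 21538/H(110, 62) = 44245/(-41160) - 21538/(2 + 110²) = 44245*(-1/41160) - 21538/(2 + 12100) = -8849/8232 - 21538/12102 = -8849/8232 - 21538*1/12102 = -8849/8232 - 10769/6051 = -15799523/5534648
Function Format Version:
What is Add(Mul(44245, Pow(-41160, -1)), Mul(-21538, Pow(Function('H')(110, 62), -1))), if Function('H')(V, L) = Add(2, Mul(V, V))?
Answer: Rational(-15799523, 5534648) ≈ -2.8547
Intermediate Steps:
Function('H')(V, L) = Add(2, Pow(V, 2))
Add(Mul(44245, Pow(-41160, -1)), Mul(-21538, Pow(Function('H')(110, 62), -1))) = Add(Mul(44245, Pow(-41160, -1)), Mul(-21538, Pow(Add(2, Pow(110, 2)), -1))) = Add(Mul(44245, Rational(-1, 41160)), Mul(-21538, Pow(Add(2, 12100), -1))) = Add(Rational(-8849, 8232), Mul(-21538, Pow(12102, -1))) = Add(Rational(-8849, 8232), Mul(-21538, Rational(1, 12102))) = Add(Rational(-8849, 8232), Rational(-10769, 6051)) = Rational(-15799523, 5534648)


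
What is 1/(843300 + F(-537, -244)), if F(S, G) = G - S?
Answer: 1/843593 ≈ 1.1854e-6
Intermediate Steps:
1/(843300 + F(-537, -244)) = 1/(843300 + (-244 - 1*(-537))) = 1/(843300 + (-244 + 537)) = 1/(843300 + 293) = 1/843593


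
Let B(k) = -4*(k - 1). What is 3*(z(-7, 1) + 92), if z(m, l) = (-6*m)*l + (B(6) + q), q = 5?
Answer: 357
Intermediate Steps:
B(k) = 4 - 4*k (B(k) = -4*(-1 + k) = 4 - 4*k)
z(m, l) = -15 - 6*l*m (z(m, l) = (-6*m)*l + ((4 - 4*6) + 5) = -6*l*m + ((4 - 24) + 5) = -6*l*m + (-20 + 5) = -6*l*m - 15 = -15 - 6*l*m)
3*(z(-7, 1) + 92) = 3*((-15 - 6*1*(-7)) + 92) = 3*((-15 + 42) + 92) = 3*(27 + 92) = 3*119 = 357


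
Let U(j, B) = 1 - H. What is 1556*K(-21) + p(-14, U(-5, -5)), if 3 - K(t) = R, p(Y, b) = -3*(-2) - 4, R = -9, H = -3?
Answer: 18674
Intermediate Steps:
U(j, B) = 4 (U(j, B) = 1 - 1*(-3) = 1 + 3 = 4)
p(Y, b) = 2 (p(Y, b) = 6 - 4 = 2)
K(t) = 12 (K(t) = 3 - 1*(-9) = 3 + 9 = 12)
1556*K(-21) + p(-14, U(-5, -5)) = 1556*12 + 2 = 18672 + 2 = 18674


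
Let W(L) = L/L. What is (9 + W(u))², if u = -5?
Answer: 100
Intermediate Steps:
W(L) = 1
(9 + W(u))² = (9 + 1)² = 10² = 100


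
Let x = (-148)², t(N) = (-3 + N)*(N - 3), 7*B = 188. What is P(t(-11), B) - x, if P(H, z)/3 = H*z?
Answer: -6112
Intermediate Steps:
B = 188/7 (B = (⅐)*188 = 188/7 ≈ 26.857)
t(N) = (-3 + N)² (t(N) = (-3 + N)*(-3 + N) = (-3 + N)²)
P(H, z) = 3*H*z (P(H, z) = 3*(H*z) = 3*H*z)
x = 21904
P(t(-11), B) - x = 3*(-3 - 11)²*(188/7) - 1*21904 = 3*(-14)²*(188/7) - 21904 = 3*196*(188/7) - 21904 = 15792 - 21904 = -6112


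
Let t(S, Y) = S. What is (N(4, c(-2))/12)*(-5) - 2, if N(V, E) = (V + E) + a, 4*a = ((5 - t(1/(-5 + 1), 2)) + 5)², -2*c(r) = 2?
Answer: -10901/768 ≈ -14.194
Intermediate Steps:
c(r) = -1 (c(r) = -½*2 = -1)
a = 1681/64 (a = ((5 - 1/(-5 + 1)) + 5)²/4 = ((5 - 1/(-4)) + 5)²/4 = ((5 - 1*(-¼)) + 5)²/4 = ((5 + ¼) + 5)²/4 = (21/4 + 5)²/4 = (41/4)²/4 = (¼)*(1681/16) = 1681/64 ≈ 26.266)
N(V, E) = 1681/64 + E + V (N(V, E) = (V + E) + 1681/64 = (E + V) + 1681/64 = 1681/64 + E + V)
(N(4, c(-2))/12)*(-5) - 2 = ((1681/64 - 1 + 4)/12)*(-5) - 2 = ((1873/64)*(1/12))*(-5) - 2 = (1873/768)*(-5) - 2 = -9365/768 - 2 = -10901/768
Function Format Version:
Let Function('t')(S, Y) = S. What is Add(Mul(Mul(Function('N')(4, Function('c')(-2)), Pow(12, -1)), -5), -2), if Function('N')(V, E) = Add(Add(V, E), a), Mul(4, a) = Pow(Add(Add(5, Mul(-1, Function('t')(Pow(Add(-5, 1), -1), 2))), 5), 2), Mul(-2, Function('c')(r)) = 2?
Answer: Rational(-10901, 768) ≈ -14.194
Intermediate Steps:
Function('c')(r) = -1 (Function('c')(r) = Mul(Rational(-1, 2), 2) = -1)
a = Rational(1681, 64) (a = Mul(Rational(1, 4), Pow(Add(Add(5, Mul(-1, Pow(Add(-5, 1), -1))), 5), 2)) = Mul(Rational(1, 4), Pow(Add(Add(5, Mul(-1, Pow(-4, -1))), 5), 2)) = Mul(Rational(1, 4), Pow(Add(Add(5, Mul(-1, Rational(-1, 4))), 5), 2)) = Mul(Rational(1, 4), Pow(Add(Add(5, Rational(1, 4)), 5), 2)) = Mul(Rational(1, 4), Pow(Add(Rational(21, 4), 5), 2)) = Mul(Rational(1, 4), Pow(Rational(41, 4), 2)) = Mul(Rational(1, 4), Rational(1681, 16)) = Rational(1681, 64) ≈ 26.266)
Function('N')(V, E) = Add(Rational(1681, 64), E, V) (Function('N')(V, E) = Add(Add(V, E), Rational(1681, 64)) = Add(Add(E, V), Rational(1681, 64)) = Add(Rational(1681, 64), E, V))
Add(Mul(Mul(Function('N')(4, Function('c')(-2)), Pow(12, -1)), -5), -2) = Add(Mul(Mul(Add(Rational(1681, 64), -1, 4), Pow(12, -1)), -5), -2) = Add(Mul(Mul(Rational(1873, 64), Rational(1, 12)), -5), -2) = Add(Mul(Rational(1873, 768), -5), -2) = Add(Rational(-9365, 768), -2) = Rational(-10901, 768)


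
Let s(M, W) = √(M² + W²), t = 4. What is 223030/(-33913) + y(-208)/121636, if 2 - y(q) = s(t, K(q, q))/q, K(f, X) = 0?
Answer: -1410677247295/214502166736 ≈ -6.5765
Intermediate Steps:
y(q) = 2 - 4/q (y(q) = 2 - √(4² + 0²)/q = 2 - √(16 + 0)/q = 2 - √16/q = 2 - 4/q)
223030/(-33913) + y(-208)/121636 = 223030/(-33913) + (2 - 4/(-208))/121636 = 223030*(-1/33913) + (2 - 4*(-1/208))*(1/121636) = -223030/33913 + (2 + 1/52)*(1/121636) = -223030/33913 + (105/52)*(1/121636) = -223030/33913 + 105/6325072 = -1410677247295/214502166736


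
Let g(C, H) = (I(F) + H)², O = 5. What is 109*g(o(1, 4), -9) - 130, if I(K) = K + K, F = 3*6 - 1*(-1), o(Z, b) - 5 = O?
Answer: 91539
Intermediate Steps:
o(Z, b) = 10 (o(Z, b) = 5 + 5 = 10)
F = 19 (F = 18 + 1 = 19)
I(K) = 2*K
g(C, H) = (38 + H)² (g(C, H) = (2*19 + H)² = (38 + H)²)
109*g(o(1, 4), -9) - 130 = 109*(38 - 9)² - 130 = 109*29² - 130 = 109*841 - 130 = 91669 - 130 = 91539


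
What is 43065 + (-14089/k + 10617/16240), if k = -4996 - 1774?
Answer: 94701469889/2198896 ≈ 43068.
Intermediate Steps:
k = -6770
43065 + (-14089/k + 10617/16240) = 43065 + (-14089/(-6770) + 10617/16240) = 43065 + (-14089*(-1/6770) + 10617*(1/16240)) = 43065 + (14089/6770 + 10617/16240) = 43065 + 6013649/2198896 = 94701469889/2198896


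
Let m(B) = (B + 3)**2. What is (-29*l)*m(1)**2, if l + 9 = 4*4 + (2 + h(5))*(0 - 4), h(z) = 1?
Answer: 37120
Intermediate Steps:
m(B) = (3 + B)**2
l = -5 (l = -9 + (4*4 + (2 + 1)*(0 - 4)) = -9 + (16 + 3*(-4)) = -9 + (16 - 12) = -9 + 4 = -5)
(-29*l)*m(1)**2 = (-29*(-5))*((3 + 1)**2)**2 = 145*(4**2)**2 = 145*16**2 = 145*256 = 37120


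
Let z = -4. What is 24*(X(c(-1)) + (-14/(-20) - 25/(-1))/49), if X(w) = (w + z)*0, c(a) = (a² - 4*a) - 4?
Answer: 3084/245 ≈ 12.588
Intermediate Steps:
c(a) = -4 + a² - 4*a
X(w) = 0 (X(w) = (w - 4)*0 = (-4 + w)*0 = 0)
24*(X(c(-1)) + (-14/(-20) - 25/(-1))/49) = 24*(0 + (-14/(-20) - 25/(-1))/49) = 24*(0 + (-14*(-1/20) - 25*(-1))*(1/49)) = 24*(0 + (7/10 + 25)*(1/49)) = 24*(0 + (257/10)*(1/49)) = 24*(0 + 257/490) = 24*(257/490) = 3084/245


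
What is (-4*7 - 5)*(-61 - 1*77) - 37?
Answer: 4517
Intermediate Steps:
(-4*7 - 5)*(-61 - 1*77) - 37 = (-28 - 5)*(-61 - 77) - 37 = -33*(-138) - 37 = 4554 - 37 = 4517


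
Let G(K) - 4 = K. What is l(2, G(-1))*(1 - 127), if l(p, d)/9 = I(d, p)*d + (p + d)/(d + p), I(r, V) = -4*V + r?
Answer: 15876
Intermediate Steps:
G(K) = 4 + K
I(r, V) = r - 4*V
l(p, d) = 9 + 9*d*(d - 4*p) (l(p, d) = 9*((d - 4*p)*d + (p + d)/(d + p)) = 9*(d*(d - 4*p) + (d + p)/(d + p)) = 9*(d*(d - 4*p) + 1) = 9*(1 + d*(d - 4*p)) = 9 + 9*d*(d - 4*p))
l(2, G(-1))*(1 - 127) = (9 + 9*(4 - 1)*((4 - 1) - 4*2))*(1 - 127) = (9 + 9*3*(3 - 8))*(-126) = (9 + 9*3*(-5))*(-126) = (9 - 135)*(-126) = -126*(-126) = 15876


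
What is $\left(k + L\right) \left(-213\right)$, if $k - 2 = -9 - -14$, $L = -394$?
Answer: $82431$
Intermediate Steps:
$k = 7$ ($k = 2 - -5 = 2 + \left(-9 + 14\right) = 2 + 5 = 7$)
$\left(k + L\right) \left(-213\right) = \left(7 - 394\right) \left(-213\right) = \left(-387\right) \left(-213\right) = 82431$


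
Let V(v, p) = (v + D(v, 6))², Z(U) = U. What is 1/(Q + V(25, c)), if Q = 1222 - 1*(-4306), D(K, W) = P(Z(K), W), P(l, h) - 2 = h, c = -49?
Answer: 1/6617 ≈ 0.00015113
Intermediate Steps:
P(l, h) = 2 + h
D(K, W) = 2 + W
V(v, p) = (8 + v)² (V(v, p) = (v + (2 + 6))² = (v + 8)² = (8 + v)²)
Q = 5528 (Q = 1222 + 4306 = 5528)
1/(Q + V(25, c)) = 1/(5528 + (8 + 25)²) = 1/(5528 + 33²) = 1/(5528 + 1089) = 1/6617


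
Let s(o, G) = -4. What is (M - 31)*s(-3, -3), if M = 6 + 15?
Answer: 40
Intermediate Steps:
M = 21
(M - 31)*s(-3, -3) = (21 - 31)*(-4) = -10*(-4) = 40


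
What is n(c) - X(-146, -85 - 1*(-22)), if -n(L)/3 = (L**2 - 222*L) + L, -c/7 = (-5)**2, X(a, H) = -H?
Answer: -207963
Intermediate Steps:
c = -175 (c = -7*(-5)**2 = -7*25 = -175)
n(L) = -3*L**2 + 663*L (n(L) = -3*((L**2 - 222*L) + L) = -3*(L**2 - 221*L) = -3*L**2 + 663*L)
n(c) - X(-146, -85 - 1*(-22)) = 3*(-175)*(221 - 1*(-175)) - (-1)*(-85 - 1*(-22)) = 3*(-175)*(221 + 175) - (-1)*(-85 + 22) = 3*(-175)*396 - (-1)*(-63) = -207900 - 1*63 = -207900 - 63 = -207963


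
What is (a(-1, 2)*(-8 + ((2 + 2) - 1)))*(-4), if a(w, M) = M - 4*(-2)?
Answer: 200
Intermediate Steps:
a(w, M) = 8 + M (a(w, M) = M + 8 = 8 + M)
(a(-1, 2)*(-8 + ((2 + 2) - 1)))*(-4) = ((8 + 2)*(-8 + ((2 + 2) - 1)))*(-4) = (10*(-8 + (4 - 1)))*(-4) = (10*(-8 + 3))*(-4) = (10*(-5))*(-4) = -50*(-4) = 200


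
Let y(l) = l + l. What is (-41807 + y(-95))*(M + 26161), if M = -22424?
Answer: -156942789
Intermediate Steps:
y(l) = 2*l
(-41807 + y(-95))*(M + 26161) = (-41807 + 2*(-95))*(-22424 + 26161) = (-41807 - 190)*3737 = -41997*3737 = -156942789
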